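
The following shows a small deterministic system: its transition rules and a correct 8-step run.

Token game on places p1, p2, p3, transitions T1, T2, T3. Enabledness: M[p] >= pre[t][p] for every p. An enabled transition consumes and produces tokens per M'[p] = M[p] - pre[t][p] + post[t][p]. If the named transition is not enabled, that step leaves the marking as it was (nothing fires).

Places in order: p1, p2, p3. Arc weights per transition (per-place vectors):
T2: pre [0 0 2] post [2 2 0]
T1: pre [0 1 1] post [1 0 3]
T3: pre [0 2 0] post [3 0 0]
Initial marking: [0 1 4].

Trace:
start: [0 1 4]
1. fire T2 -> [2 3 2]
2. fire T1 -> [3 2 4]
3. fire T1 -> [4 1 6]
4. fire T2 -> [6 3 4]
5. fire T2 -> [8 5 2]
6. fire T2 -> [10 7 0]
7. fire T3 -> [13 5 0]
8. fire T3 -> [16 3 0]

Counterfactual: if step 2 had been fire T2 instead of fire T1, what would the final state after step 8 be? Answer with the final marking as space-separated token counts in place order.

(re-executing from step 2 with the substitution; state before step 2: [2 3 2])
2. fire T2 -> [4 5 0]
3. fire T1 -> [4 5 0]
4. fire T2 -> [4 5 0]
5. fire T2 -> [4 5 0]
6. fire T2 -> [4 5 0]
7. fire T3 -> [7 3 0]
8. fire T3 -> [10 1 0]

10 1 0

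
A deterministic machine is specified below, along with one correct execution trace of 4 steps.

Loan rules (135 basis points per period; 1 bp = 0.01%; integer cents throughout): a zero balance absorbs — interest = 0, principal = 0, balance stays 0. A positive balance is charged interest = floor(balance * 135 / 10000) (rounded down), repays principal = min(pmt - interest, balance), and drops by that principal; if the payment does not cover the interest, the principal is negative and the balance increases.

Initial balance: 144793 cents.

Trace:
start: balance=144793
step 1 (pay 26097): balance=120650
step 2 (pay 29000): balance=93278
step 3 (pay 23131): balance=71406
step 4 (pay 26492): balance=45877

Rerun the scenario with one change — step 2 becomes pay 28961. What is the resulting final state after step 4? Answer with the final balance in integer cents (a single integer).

45917

(re-executing from step 2 with the substitution; state before step 2: balance=120650)
step 2 (pay 28961): balance=93317
step 3 (pay 23131): balance=71445
step 4 (pay 26492): balance=45917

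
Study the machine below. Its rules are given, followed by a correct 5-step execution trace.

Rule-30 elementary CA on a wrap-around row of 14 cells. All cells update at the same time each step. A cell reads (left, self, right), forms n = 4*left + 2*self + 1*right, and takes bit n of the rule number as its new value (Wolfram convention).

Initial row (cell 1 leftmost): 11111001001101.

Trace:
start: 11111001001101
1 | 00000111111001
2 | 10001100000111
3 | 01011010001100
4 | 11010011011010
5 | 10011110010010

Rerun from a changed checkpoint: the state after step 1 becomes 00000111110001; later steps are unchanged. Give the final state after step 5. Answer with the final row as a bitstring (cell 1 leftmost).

00011110001110

state after step 1 := 00000111110001
2 | 10001100001011
3 | 01011010011010
4 | 11010011110011
5 | 00011110001110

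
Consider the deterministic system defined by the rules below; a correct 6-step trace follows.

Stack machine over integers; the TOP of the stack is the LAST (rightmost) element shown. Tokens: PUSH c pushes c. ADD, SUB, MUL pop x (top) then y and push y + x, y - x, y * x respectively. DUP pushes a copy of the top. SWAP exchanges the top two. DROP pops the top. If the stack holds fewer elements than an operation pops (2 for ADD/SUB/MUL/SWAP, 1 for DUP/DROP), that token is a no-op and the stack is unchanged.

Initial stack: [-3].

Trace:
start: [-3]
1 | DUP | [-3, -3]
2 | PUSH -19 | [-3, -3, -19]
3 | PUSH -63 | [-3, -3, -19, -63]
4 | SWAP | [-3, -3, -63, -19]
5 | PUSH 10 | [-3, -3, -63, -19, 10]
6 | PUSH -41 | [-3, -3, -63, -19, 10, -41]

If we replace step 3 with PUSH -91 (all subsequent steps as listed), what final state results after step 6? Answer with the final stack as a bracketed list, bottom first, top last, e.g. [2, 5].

[-3, -3, -91, -19, 10, -41]

(re-executing from step 3 with the substitution; state before step 3: [-3, -3, -19])
3 | PUSH -91 | [-3, -3, -19, -91]
4 | SWAP | [-3, -3, -91, -19]
5 | PUSH 10 | [-3, -3, -91, -19, 10]
6 | PUSH -41 | [-3, -3, -91, -19, 10, -41]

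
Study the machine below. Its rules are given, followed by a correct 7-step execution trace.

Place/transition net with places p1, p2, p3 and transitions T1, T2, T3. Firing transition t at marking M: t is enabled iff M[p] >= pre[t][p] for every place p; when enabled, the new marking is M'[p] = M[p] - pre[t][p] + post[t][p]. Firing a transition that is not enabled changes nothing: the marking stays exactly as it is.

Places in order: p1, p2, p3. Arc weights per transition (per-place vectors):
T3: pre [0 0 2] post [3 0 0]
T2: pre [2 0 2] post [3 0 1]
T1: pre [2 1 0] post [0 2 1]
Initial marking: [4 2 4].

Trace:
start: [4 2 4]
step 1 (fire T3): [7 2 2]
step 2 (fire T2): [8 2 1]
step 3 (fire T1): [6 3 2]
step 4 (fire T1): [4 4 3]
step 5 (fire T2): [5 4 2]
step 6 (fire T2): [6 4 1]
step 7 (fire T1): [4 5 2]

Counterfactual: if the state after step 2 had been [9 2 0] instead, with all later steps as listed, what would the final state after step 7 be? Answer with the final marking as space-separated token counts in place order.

state after step 2 := [9 2 0]
step 3 (fire T1): [7 3 1]
step 4 (fire T1): [5 4 2]
step 5 (fire T2): [6 4 1]
step 6 (fire T2): [6 4 1]
step 7 (fire T1): [4 5 2]

4 5 2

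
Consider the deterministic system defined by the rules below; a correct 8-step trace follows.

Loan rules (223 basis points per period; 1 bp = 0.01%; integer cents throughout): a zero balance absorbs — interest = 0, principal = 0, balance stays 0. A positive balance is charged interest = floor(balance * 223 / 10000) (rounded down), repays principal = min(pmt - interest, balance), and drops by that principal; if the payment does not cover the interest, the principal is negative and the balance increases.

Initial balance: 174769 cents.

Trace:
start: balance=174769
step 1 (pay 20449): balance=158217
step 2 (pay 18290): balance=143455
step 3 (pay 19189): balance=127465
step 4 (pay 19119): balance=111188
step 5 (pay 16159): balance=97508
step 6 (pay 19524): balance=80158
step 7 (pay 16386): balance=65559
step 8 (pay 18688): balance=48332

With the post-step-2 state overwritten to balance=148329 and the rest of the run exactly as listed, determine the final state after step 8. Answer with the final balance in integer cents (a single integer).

53896

state after step 2 := balance=148329
step 3 (pay 19189): balance=132447
step 4 (pay 19119): balance=116281
step 5 (pay 16159): balance=102715
step 6 (pay 19524): balance=85481
step 7 (pay 16386): balance=71001
step 8 (pay 18688): balance=53896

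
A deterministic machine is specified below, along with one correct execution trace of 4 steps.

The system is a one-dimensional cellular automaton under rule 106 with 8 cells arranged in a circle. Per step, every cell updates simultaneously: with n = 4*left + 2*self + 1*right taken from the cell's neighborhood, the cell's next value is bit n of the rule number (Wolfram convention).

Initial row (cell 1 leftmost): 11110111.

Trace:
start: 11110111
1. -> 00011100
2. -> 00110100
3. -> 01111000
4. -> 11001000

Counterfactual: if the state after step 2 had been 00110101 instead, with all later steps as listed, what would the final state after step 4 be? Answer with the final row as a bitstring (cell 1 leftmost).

state after step 2 := 00110101
3. -> 01111010
4. -> 11001100

11001100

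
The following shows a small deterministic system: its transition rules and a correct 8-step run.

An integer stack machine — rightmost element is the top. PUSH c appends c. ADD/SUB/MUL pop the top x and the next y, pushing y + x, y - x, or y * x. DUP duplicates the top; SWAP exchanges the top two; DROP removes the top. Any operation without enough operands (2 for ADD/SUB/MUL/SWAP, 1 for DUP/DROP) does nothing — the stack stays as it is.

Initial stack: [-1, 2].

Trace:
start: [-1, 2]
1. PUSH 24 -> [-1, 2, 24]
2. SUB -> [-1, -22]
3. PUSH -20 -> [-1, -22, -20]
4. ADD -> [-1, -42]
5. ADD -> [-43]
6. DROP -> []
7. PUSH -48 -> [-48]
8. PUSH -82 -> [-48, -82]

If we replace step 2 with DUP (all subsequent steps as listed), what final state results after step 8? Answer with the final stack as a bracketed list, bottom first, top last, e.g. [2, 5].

[-1, 2, -48, -82]

(re-executing from step 2 with the substitution; state before step 2: [-1, 2, 24])
2. DUP -> [-1, 2, 24, 24]
3. PUSH -20 -> [-1, 2, 24, 24, -20]
4. ADD -> [-1, 2, 24, 4]
5. ADD -> [-1, 2, 28]
6. DROP -> [-1, 2]
7. PUSH -48 -> [-1, 2, -48]
8. PUSH -82 -> [-1, 2, -48, -82]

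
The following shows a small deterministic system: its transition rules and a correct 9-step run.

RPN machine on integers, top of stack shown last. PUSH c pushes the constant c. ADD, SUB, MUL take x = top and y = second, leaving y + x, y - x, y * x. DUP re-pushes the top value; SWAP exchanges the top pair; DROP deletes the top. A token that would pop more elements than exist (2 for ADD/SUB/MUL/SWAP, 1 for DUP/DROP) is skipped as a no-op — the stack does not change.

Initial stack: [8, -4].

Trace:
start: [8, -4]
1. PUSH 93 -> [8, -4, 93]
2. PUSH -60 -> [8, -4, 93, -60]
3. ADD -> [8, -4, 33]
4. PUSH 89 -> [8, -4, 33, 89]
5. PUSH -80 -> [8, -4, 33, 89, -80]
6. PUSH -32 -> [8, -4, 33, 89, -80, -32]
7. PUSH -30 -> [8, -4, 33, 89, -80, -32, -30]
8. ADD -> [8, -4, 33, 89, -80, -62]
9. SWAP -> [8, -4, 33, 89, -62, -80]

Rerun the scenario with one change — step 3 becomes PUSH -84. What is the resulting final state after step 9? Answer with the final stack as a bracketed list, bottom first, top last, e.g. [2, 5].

(re-executing from step 3 with the substitution; state before step 3: [8, -4, 93, -60])
3. PUSH -84 -> [8, -4, 93, -60, -84]
4. PUSH 89 -> [8, -4, 93, -60, -84, 89]
5. PUSH -80 -> [8, -4, 93, -60, -84, 89, -80]
6. PUSH -32 -> [8, -4, 93, -60, -84, 89, -80, -32]
7. PUSH -30 -> [8, -4, 93, -60, -84, 89, -80, -32, -30]
8. ADD -> [8, -4, 93, -60, -84, 89, -80, -62]
9. SWAP -> [8, -4, 93, -60, -84, 89, -62, -80]

[8, -4, 93, -60, -84, 89, -62, -80]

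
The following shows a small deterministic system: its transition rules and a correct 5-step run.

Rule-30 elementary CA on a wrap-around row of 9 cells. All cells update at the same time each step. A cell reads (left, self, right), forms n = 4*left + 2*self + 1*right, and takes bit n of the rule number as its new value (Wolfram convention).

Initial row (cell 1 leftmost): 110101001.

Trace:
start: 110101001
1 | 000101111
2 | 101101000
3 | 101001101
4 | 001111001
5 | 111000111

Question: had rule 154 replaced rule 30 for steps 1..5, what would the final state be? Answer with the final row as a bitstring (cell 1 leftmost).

001111000

(re-executing steps 1..5 under rule 154; state before step 1: 110101001)
1 | 100000111
2 | 010001111
3 | 001011110
4 | 010011101
5 | 001111000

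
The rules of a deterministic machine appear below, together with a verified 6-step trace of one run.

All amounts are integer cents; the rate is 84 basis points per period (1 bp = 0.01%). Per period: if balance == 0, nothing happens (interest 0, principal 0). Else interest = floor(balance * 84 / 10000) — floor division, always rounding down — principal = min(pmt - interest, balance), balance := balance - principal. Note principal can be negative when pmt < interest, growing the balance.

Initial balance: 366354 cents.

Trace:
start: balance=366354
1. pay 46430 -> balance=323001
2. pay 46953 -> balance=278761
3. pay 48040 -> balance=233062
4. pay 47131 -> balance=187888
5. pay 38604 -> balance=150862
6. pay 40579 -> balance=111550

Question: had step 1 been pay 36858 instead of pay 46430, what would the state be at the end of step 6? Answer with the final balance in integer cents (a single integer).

121530

(re-executing from step 1 with the substitution; state before step 1: balance=366354)
1. pay 36858 -> balance=332573
2. pay 46953 -> balance=288413
3. pay 48040 -> balance=242795
4. pay 47131 -> balance=197703
5. pay 38604 -> balance=160759
6. pay 40579 -> balance=121530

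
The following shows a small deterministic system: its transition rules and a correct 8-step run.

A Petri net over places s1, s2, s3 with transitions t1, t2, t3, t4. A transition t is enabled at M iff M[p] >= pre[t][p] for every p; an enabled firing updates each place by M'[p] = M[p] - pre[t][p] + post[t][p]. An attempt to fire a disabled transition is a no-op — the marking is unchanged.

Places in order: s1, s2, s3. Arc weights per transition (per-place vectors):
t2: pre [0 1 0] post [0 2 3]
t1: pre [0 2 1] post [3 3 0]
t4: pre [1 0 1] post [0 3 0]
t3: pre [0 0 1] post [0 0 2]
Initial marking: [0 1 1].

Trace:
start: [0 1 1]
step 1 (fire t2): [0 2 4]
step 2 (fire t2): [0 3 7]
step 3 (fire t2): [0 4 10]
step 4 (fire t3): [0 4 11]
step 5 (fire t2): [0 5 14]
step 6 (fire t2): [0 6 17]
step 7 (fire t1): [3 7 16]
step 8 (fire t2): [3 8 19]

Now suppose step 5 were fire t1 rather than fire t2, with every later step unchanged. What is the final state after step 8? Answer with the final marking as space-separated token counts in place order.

6 8 15

(re-executing from step 5 with the substitution; state before step 5: [0 4 11])
step 5 (fire t1): [3 5 10]
step 6 (fire t2): [3 6 13]
step 7 (fire t1): [6 7 12]
step 8 (fire t2): [6 8 15]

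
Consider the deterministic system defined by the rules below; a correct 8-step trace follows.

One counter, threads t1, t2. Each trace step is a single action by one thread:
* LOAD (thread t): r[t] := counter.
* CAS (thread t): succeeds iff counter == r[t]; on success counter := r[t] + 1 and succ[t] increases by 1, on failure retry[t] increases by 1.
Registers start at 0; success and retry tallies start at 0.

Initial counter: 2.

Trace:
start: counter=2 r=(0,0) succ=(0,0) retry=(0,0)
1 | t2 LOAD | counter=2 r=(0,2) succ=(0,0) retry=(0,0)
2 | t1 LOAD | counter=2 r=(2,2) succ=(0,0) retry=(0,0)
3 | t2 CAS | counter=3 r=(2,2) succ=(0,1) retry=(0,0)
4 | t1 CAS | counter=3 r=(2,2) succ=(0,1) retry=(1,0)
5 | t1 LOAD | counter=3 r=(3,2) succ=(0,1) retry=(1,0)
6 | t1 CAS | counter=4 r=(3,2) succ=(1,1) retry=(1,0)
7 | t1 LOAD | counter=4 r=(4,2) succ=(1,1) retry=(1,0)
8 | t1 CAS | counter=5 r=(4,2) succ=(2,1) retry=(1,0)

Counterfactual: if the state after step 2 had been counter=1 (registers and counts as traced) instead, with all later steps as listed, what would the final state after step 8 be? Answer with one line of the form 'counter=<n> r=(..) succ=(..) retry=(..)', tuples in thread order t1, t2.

state after step 2 := counter=1 r=(2,2) succ=(0,0) retry=(0,0)
3 | t2 CAS | counter=1 r=(2,2) succ=(0,0) retry=(0,1)
4 | t1 CAS | counter=1 r=(2,2) succ=(0,0) retry=(1,1)
5 | t1 LOAD | counter=1 r=(1,2) succ=(0,0) retry=(1,1)
6 | t1 CAS | counter=2 r=(1,2) succ=(1,0) retry=(1,1)
7 | t1 LOAD | counter=2 r=(2,2) succ=(1,0) retry=(1,1)
8 | t1 CAS | counter=3 r=(2,2) succ=(2,0) retry=(1,1)

counter=3 r=(2,2) succ=(2,0) retry=(1,1)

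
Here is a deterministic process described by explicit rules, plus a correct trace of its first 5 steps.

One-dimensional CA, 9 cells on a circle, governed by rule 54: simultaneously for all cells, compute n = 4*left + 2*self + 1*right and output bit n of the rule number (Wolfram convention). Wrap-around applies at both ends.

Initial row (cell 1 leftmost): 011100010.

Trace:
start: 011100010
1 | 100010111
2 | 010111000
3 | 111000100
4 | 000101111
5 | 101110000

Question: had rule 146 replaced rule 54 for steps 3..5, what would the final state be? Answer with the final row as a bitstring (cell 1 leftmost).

(re-executing steps 3..5 under rule 146; state before step 3: 010111000)
3 | 100010100
4 | 010100011
5 | 000010100

000010100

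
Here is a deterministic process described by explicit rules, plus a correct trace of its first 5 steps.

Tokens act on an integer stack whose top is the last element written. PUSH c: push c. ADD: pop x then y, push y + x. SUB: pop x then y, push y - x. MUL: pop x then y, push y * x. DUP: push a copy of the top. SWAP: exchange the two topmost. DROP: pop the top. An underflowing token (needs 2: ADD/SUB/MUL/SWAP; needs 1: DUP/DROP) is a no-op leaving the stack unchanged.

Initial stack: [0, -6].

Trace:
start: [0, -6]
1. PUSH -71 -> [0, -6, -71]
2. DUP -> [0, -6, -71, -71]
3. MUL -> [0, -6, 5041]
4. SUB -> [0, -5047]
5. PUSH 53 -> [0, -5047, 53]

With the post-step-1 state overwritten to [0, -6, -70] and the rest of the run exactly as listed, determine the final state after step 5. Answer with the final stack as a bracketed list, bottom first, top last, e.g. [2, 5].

[0, -4906, 53]

state after step 1 := [0, -6, -70]
2. DUP -> [0, -6, -70, -70]
3. MUL -> [0, -6, 4900]
4. SUB -> [0, -4906]
5. PUSH 53 -> [0, -4906, 53]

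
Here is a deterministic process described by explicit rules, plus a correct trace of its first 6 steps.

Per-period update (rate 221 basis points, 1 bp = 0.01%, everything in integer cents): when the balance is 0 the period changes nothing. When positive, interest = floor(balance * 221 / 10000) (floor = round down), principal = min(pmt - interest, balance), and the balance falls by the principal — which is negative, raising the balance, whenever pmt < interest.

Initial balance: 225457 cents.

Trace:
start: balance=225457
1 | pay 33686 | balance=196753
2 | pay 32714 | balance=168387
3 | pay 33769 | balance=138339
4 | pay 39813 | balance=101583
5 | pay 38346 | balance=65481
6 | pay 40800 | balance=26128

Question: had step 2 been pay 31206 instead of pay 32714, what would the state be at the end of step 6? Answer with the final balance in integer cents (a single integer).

27773

(re-executing from step 2 with the substitution; state before step 2: balance=196753)
2 | pay 31206 | balance=169895
3 | pay 33769 | balance=139880
4 | pay 39813 | balance=103158
5 | pay 38346 | balance=67091
6 | pay 40800 | balance=27773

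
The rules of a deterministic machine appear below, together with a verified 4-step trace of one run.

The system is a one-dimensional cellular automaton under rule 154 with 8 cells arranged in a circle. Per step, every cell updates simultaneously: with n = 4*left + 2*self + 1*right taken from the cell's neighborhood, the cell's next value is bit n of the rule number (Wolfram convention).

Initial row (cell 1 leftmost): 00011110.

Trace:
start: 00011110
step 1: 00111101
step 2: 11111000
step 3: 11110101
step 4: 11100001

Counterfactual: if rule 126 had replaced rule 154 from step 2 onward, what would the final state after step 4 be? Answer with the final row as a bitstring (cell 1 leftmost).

01100110

(re-executing steps 2..4 under rule 126; state before step 2: 00111101)
step 2: 11100111
step 3: 00111100
step 4: 01100110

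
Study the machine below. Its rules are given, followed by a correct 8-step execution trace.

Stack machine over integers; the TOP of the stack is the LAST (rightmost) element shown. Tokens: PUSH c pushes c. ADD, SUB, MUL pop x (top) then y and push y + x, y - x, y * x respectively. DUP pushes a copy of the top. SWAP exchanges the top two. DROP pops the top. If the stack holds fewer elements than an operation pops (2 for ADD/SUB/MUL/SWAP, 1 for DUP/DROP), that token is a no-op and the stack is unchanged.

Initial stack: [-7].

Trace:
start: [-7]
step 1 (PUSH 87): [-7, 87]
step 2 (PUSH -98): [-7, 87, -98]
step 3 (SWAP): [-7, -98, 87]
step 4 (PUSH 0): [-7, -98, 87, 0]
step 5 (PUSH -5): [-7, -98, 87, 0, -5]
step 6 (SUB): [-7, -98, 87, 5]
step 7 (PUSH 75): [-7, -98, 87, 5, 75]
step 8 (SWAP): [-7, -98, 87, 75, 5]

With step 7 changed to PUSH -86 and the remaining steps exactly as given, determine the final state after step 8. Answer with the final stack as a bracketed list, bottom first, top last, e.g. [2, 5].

(re-executing from step 7 with the substitution; state before step 7: [-7, -98, 87, 5])
step 7 (PUSH -86): [-7, -98, 87, 5, -86]
step 8 (SWAP): [-7, -98, 87, -86, 5]

[-7, -98, 87, -86, 5]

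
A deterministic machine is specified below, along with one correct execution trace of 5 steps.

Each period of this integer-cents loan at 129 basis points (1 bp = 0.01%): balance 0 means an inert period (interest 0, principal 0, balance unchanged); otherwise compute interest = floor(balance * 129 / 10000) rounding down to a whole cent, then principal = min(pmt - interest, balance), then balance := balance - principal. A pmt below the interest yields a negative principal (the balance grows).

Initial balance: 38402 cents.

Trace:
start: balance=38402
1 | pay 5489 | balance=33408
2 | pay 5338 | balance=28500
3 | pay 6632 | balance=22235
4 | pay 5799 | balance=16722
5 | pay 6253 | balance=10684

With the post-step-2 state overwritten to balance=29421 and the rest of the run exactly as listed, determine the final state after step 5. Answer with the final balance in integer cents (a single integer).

11641

state after step 2 := balance=29421
3 | pay 6632 | balance=23168
4 | pay 5799 | balance=17667
5 | pay 6253 | balance=11641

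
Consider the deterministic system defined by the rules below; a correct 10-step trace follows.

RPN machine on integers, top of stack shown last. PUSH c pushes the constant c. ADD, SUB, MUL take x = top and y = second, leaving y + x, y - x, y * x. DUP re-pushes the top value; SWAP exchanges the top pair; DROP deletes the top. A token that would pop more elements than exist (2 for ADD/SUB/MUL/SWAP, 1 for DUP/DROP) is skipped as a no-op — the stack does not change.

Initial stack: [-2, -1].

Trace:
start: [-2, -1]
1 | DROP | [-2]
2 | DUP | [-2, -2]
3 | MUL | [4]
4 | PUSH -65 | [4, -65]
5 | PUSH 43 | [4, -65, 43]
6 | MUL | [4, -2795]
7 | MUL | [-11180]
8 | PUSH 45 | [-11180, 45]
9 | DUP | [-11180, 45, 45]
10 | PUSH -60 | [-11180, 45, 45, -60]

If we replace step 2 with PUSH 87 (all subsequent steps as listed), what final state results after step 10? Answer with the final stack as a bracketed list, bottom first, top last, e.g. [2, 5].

[486330, 45, 45, -60]

(re-executing from step 2 with the substitution; state before step 2: [-2])
2 | PUSH 87 | [-2, 87]
3 | MUL | [-174]
4 | PUSH -65 | [-174, -65]
5 | PUSH 43 | [-174, -65, 43]
6 | MUL | [-174, -2795]
7 | MUL | [486330]
8 | PUSH 45 | [486330, 45]
9 | DUP | [486330, 45, 45]
10 | PUSH -60 | [486330, 45, 45, -60]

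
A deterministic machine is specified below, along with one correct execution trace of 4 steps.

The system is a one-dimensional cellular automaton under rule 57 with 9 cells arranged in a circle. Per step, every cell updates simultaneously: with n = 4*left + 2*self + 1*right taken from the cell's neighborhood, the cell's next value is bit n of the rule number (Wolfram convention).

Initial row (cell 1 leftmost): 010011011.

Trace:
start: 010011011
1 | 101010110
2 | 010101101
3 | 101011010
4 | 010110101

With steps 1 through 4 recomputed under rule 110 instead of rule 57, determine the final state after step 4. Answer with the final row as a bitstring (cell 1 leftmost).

(re-executing steps 1..4 under rule 110; state before step 1: 010011011)
1 | 110111111
2 | 011100000
3 | 110100000
4 | 111100001

111100001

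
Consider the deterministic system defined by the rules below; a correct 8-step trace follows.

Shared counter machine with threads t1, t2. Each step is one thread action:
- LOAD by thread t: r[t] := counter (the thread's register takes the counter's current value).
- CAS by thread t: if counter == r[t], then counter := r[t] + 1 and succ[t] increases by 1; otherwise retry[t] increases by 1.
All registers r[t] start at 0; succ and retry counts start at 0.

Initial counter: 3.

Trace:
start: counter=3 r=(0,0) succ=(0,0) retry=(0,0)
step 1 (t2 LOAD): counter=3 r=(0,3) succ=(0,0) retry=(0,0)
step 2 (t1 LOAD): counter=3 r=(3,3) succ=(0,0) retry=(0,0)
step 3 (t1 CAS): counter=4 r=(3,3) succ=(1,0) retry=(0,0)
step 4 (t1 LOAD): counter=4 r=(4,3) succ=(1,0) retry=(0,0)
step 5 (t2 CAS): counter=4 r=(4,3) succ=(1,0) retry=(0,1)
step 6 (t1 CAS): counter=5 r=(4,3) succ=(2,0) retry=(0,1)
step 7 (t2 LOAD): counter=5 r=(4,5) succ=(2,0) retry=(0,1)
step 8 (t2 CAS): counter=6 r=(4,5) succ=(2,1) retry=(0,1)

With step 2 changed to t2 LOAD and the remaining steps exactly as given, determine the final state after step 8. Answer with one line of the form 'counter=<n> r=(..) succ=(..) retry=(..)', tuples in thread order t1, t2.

(re-executing from step 2 with the substitution; state before step 2: counter=3 r=(0,3) succ=(0,0) retry=(0,0))
step 2 (t2 LOAD): counter=3 r=(0,3) succ=(0,0) retry=(0,0)
step 3 (t1 CAS): counter=3 r=(0,3) succ=(0,0) retry=(1,0)
step 4 (t1 LOAD): counter=3 r=(3,3) succ=(0,0) retry=(1,0)
step 5 (t2 CAS): counter=4 r=(3,3) succ=(0,1) retry=(1,0)
step 6 (t1 CAS): counter=4 r=(3,3) succ=(0,1) retry=(2,0)
step 7 (t2 LOAD): counter=4 r=(3,4) succ=(0,1) retry=(2,0)
step 8 (t2 CAS): counter=5 r=(3,4) succ=(0,2) retry=(2,0)

counter=5 r=(3,4) succ=(0,2) retry=(2,0)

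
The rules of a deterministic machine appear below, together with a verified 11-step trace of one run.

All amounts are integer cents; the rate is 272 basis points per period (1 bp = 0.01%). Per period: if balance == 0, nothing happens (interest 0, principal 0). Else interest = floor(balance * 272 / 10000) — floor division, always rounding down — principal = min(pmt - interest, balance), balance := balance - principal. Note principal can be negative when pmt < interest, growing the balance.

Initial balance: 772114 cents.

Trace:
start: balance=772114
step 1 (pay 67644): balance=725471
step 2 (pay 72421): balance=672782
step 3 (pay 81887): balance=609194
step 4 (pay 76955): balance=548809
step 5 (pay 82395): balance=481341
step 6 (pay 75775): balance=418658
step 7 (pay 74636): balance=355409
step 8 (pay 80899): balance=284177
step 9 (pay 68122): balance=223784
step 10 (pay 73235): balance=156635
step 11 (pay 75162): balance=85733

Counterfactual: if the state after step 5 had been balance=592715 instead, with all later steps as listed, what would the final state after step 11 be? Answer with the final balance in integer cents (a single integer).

state after step 5 := balance=592715
step 6 (pay 75775): balance=533061
step 7 (pay 74636): balance=472924
step 8 (pay 80899): balance=404888
step 9 (pay 68122): balance=347778
step 10 (pay 73235): balance=284002
step 11 (pay 75162): balance=216564

216564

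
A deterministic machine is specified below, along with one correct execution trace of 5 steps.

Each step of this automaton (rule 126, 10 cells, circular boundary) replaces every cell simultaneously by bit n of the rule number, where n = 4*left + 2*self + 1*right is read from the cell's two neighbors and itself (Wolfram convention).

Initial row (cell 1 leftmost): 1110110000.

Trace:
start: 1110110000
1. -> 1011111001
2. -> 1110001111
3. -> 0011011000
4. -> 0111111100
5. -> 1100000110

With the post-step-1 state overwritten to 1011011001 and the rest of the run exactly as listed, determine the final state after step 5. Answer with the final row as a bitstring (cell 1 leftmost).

0000000000

state after step 1 := 1011011001
2. -> 1111111111
3. -> 0000000000
4. -> 0000000000
5. -> 0000000000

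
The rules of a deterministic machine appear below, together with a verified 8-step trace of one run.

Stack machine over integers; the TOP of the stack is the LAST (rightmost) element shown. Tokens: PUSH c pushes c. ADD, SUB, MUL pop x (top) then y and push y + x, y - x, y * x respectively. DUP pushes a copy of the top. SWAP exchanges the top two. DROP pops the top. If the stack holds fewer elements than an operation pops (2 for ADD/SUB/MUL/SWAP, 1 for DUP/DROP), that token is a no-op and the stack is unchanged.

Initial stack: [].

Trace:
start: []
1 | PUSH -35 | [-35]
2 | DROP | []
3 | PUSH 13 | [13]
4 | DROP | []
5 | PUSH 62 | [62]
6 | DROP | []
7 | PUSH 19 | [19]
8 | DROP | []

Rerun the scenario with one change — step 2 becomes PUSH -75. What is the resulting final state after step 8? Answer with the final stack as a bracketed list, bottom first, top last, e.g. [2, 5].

[-35, -75]

(re-executing from step 2 with the substitution; state before step 2: [-35])
2 | PUSH -75 | [-35, -75]
3 | PUSH 13 | [-35, -75, 13]
4 | DROP | [-35, -75]
5 | PUSH 62 | [-35, -75, 62]
6 | DROP | [-35, -75]
7 | PUSH 19 | [-35, -75, 19]
8 | DROP | [-35, -75]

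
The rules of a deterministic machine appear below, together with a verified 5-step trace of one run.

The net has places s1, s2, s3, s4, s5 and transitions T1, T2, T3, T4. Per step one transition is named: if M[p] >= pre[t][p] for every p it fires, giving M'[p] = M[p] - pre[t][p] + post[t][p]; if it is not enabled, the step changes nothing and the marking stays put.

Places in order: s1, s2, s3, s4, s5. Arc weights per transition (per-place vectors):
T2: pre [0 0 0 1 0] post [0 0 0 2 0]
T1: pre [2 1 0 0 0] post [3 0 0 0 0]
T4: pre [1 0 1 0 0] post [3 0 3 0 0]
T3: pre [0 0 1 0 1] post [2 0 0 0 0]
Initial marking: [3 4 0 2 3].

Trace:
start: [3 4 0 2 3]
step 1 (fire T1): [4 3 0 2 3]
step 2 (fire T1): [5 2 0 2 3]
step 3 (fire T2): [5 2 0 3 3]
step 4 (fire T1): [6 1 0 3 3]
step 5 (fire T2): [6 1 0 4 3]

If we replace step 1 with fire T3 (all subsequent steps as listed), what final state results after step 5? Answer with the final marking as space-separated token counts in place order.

5 2 0 4 3

(re-executing from step 1 with the substitution; state before step 1: [3 4 0 2 3])
step 1 (fire T3): [3 4 0 2 3]
step 2 (fire T1): [4 3 0 2 3]
step 3 (fire T2): [4 3 0 3 3]
step 4 (fire T1): [5 2 0 3 3]
step 5 (fire T2): [5 2 0 4 3]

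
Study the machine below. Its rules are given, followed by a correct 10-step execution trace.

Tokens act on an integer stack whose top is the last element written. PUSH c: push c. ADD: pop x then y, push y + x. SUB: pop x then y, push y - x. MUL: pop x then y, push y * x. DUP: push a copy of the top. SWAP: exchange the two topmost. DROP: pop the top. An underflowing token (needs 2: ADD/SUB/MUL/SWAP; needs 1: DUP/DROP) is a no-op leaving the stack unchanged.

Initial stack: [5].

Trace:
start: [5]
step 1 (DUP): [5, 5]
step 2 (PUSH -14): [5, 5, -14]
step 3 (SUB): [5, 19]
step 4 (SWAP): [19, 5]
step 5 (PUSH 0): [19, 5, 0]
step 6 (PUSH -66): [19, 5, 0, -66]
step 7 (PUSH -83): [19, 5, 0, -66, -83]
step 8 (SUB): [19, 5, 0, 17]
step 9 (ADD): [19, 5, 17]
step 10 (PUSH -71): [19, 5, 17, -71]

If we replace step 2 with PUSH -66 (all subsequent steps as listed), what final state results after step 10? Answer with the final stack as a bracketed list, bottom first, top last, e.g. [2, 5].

(re-executing from step 2 with the substitution; state before step 2: [5, 5])
step 2 (PUSH -66): [5, 5, -66]
step 3 (SUB): [5, 71]
step 4 (SWAP): [71, 5]
step 5 (PUSH 0): [71, 5, 0]
step 6 (PUSH -66): [71, 5, 0, -66]
step 7 (PUSH -83): [71, 5, 0, -66, -83]
step 8 (SUB): [71, 5, 0, 17]
step 9 (ADD): [71, 5, 17]
step 10 (PUSH -71): [71, 5, 17, -71]

[71, 5, 17, -71]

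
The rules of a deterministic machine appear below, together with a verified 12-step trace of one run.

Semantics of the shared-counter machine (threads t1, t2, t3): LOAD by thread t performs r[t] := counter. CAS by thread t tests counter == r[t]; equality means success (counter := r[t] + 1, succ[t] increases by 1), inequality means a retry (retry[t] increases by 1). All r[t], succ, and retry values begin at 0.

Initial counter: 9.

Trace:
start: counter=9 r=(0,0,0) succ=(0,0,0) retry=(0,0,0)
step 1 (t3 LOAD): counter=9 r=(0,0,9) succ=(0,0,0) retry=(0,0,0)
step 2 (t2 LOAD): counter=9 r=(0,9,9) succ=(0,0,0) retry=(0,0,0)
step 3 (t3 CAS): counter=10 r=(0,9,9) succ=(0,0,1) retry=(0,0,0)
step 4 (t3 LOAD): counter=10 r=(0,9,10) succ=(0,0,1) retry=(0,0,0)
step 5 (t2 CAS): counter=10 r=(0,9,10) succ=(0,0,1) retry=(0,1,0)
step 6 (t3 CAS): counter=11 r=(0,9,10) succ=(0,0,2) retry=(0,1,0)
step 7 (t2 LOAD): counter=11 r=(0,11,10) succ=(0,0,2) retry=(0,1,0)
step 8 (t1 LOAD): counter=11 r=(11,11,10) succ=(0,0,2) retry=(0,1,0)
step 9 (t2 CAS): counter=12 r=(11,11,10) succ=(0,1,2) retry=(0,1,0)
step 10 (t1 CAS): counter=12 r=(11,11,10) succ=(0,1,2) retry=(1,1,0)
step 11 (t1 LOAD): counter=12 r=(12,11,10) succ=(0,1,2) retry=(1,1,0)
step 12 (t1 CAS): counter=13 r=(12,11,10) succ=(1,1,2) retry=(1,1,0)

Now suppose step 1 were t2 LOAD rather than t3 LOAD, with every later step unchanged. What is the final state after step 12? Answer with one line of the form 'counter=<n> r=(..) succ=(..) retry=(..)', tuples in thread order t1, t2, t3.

(re-executing from step 1 with the substitution; state before step 1: counter=9 r=(0,0,0) succ=(0,0,0) retry=(0,0,0))
step 1 (t2 LOAD): counter=9 r=(0,9,0) succ=(0,0,0) retry=(0,0,0)
step 2 (t2 LOAD): counter=9 r=(0,9,0) succ=(0,0,0) retry=(0,0,0)
step 3 (t3 CAS): counter=9 r=(0,9,0) succ=(0,0,0) retry=(0,0,1)
step 4 (t3 LOAD): counter=9 r=(0,9,9) succ=(0,0,0) retry=(0,0,1)
step 5 (t2 CAS): counter=10 r=(0,9,9) succ=(0,1,0) retry=(0,0,1)
step 6 (t3 CAS): counter=10 r=(0,9,9) succ=(0,1,0) retry=(0,0,2)
step 7 (t2 LOAD): counter=10 r=(0,10,9) succ=(0,1,0) retry=(0,0,2)
step 8 (t1 LOAD): counter=10 r=(10,10,9) succ=(0,1,0) retry=(0,0,2)
step 9 (t2 CAS): counter=11 r=(10,10,9) succ=(0,2,0) retry=(0,0,2)
step 10 (t1 CAS): counter=11 r=(10,10,9) succ=(0,2,0) retry=(1,0,2)
step 11 (t1 LOAD): counter=11 r=(11,10,9) succ=(0,2,0) retry=(1,0,2)
step 12 (t1 CAS): counter=12 r=(11,10,9) succ=(1,2,0) retry=(1,0,2)

counter=12 r=(11,10,9) succ=(1,2,0) retry=(1,0,2)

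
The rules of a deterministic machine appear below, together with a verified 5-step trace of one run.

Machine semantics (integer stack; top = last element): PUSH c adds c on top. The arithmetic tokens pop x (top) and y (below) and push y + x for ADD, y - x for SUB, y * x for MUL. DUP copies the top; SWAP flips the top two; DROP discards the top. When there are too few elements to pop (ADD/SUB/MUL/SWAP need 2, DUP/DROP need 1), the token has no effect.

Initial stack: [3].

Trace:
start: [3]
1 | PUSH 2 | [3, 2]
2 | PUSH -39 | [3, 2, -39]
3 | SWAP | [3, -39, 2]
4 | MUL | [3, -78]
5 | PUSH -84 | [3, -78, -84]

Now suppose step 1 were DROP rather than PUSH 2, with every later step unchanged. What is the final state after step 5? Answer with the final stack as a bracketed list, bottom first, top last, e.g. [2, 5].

(re-executing from step 1 with the substitution; state before step 1: [3])
1 | DROP | []
2 | PUSH -39 | [-39]
3 | SWAP | [-39]
4 | MUL | [-39]
5 | PUSH -84 | [-39, -84]

[-39, -84]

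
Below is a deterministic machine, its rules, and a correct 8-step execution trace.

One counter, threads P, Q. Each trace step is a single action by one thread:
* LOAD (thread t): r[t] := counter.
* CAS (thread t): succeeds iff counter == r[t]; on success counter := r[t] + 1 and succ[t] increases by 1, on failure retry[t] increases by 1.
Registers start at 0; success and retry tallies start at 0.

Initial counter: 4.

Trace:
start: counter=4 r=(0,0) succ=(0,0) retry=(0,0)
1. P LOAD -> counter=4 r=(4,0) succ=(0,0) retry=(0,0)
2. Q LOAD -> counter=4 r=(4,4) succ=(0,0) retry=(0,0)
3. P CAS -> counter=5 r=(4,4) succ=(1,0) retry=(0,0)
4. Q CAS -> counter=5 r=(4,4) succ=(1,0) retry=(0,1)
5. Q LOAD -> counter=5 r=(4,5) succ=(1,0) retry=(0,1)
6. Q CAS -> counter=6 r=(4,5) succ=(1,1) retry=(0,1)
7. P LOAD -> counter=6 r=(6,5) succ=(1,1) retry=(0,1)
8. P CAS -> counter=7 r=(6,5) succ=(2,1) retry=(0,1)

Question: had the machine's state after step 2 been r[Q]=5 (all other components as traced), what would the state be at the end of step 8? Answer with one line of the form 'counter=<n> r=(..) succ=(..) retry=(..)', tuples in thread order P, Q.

counter=8 r=(7,6) succ=(2,2) retry=(0,0)

state after step 2 := counter=4 r=(4,5) succ=(0,0) retry=(0,0)
3. P CAS -> counter=5 r=(4,5) succ=(1,0) retry=(0,0)
4. Q CAS -> counter=6 r=(4,5) succ=(1,1) retry=(0,0)
5. Q LOAD -> counter=6 r=(4,6) succ=(1,1) retry=(0,0)
6. Q CAS -> counter=7 r=(4,6) succ=(1,2) retry=(0,0)
7. P LOAD -> counter=7 r=(7,6) succ=(1,2) retry=(0,0)
8. P CAS -> counter=8 r=(7,6) succ=(2,2) retry=(0,0)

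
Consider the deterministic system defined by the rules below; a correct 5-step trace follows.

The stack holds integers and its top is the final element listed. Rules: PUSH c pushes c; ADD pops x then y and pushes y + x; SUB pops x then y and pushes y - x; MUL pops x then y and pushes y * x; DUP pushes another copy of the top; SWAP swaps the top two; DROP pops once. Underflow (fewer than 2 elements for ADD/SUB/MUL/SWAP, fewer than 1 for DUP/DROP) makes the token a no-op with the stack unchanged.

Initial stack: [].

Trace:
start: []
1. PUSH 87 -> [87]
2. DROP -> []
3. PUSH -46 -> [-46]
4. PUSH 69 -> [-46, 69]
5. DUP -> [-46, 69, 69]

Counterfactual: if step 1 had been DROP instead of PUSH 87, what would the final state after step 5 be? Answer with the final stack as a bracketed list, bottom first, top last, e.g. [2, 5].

(re-executing from step 1 with the substitution; state before step 1: [])
1. DROP -> []
2. DROP -> []
3. PUSH -46 -> [-46]
4. PUSH 69 -> [-46, 69]
5. DUP -> [-46, 69, 69]

[-46, 69, 69]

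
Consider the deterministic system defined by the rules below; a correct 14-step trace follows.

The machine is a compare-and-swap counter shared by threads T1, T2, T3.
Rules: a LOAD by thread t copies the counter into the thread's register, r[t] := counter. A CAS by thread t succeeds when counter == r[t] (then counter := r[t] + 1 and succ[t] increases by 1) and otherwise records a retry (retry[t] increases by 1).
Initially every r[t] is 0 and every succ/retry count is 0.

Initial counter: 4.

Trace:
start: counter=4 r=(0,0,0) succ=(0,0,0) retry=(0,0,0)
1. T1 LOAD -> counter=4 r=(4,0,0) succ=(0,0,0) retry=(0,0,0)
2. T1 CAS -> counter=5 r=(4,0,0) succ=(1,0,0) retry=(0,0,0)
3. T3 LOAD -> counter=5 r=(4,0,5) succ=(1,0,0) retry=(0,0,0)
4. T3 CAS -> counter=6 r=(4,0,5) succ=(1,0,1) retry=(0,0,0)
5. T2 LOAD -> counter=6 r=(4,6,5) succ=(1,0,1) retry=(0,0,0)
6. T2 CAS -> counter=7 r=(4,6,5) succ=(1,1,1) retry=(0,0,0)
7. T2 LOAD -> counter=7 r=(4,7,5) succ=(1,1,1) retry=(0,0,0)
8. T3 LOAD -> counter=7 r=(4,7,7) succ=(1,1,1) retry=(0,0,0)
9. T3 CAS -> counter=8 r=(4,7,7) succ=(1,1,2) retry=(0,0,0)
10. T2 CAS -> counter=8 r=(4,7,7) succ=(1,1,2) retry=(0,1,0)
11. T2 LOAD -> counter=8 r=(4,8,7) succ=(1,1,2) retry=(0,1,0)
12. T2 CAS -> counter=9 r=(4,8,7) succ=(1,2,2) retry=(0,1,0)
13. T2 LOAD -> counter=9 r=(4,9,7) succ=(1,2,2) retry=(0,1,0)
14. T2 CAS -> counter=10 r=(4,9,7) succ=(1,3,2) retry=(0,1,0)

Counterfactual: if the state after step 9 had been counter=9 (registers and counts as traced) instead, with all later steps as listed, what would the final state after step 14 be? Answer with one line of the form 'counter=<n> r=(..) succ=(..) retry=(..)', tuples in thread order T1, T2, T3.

state after step 9 := counter=9 r=(4,7,7) succ=(1,1,2) retry=(0,0,0)
10. T2 CAS -> counter=9 r=(4,7,7) succ=(1,1,2) retry=(0,1,0)
11. T2 LOAD -> counter=9 r=(4,9,7) succ=(1,1,2) retry=(0,1,0)
12. T2 CAS -> counter=10 r=(4,9,7) succ=(1,2,2) retry=(0,1,0)
13. T2 LOAD -> counter=10 r=(4,10,7) succ=(1,2,2) retry=(0,1,0)
14. T2 CAS -> counter=11 r=(4,10,7) succ=(1,3,2) retry=(0,1,0)

counter=11 r=(4,10,7) succ=(1,3,2) retry=(0,1,0)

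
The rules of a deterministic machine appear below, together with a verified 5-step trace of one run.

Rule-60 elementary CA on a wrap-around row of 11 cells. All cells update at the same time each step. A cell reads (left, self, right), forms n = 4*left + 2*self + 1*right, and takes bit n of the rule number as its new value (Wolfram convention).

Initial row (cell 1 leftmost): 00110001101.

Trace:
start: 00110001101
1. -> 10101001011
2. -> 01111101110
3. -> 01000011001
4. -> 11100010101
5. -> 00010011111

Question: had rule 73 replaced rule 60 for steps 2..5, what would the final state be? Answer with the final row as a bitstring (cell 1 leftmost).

(re-executing steps 2..5 under rule 73; state before step 2: 10101001011)
2. -> 10000000010
3. -> 00111111000
4. -> 10100001011
5. -> 10001100010

10001100010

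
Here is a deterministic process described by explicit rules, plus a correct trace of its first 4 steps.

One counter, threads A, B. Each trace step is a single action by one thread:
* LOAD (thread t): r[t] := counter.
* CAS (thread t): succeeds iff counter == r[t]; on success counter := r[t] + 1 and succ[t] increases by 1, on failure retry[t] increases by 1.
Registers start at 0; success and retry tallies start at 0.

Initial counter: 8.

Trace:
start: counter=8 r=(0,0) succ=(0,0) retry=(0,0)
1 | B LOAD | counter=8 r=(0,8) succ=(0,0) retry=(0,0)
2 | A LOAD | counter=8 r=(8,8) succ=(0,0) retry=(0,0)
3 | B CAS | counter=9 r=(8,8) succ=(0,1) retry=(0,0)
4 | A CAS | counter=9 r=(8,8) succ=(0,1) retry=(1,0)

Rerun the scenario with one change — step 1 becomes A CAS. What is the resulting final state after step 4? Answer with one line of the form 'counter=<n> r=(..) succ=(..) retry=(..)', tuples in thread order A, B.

(re-executing from step 1 with the substitution; state before step 1: counter=8 r=(0,0) succ=(0,0) retry=(0,0))
1 | A CAS | counter=8 r=(0,0) succ=(0,0) retry=(1,0)
2 | A LOAD | counter=8 r=(8,0) succ=(0,0) retry=(1,0)
3 | B CAS | counter=8 r=(8,0) succ=(0,0) retry=(1,1)
4 | A CAS | counter=9 r=(8,0) succ=(1,0) retry=(1,1)

counter=9 r=(8,0) succ=(1,0) retry=(1,1)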